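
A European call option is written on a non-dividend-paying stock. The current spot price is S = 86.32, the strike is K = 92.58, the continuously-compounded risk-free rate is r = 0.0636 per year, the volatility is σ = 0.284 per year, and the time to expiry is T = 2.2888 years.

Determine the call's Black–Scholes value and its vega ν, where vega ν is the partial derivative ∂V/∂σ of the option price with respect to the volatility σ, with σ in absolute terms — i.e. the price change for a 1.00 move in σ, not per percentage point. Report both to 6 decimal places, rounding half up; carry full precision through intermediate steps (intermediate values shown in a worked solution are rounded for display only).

σ√T = 0.284·√2.2888 = 0.429657
d₁ = (ln(S/K) + (r+σ²/2)T) / (σ√T) = (ln(86.32/92.58) + (0.0636+0.284²/2)·2.2888) / 0.429657 = (-0.070012 + 0.237870) / 0.429657 = 0.390680
d₂ = d₁ − σ√T = 0.390680 − 0.429657 = -0.038977
e^{−rT} = e^{−0.0636·2.2888} = 0.864531
N(d₁) = 0.651983,  N(d₂) = 0.484454
Call price V = S·N(d₁) − K·e^{−rT}·N(d₂) = 56.279186 − 38.774903 = 17.504283
φ(d₁) = (1/√(2π))·e^{−d₁²/2} = 0.369630
ν = S·φ(d₁)·√T = 48.270526

price = 17.504283
ν = 48.270526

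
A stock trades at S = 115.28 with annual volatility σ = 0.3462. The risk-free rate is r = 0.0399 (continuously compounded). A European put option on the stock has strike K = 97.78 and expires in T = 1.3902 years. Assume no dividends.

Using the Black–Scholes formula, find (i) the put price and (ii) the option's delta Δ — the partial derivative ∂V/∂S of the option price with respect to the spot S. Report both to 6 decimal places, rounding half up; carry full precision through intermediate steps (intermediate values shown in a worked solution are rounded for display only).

σ√T = 0.3462·√1.3902 = 0.408193
d₁ = (ln(S/K) + (r+σ²/2)T) / (σ√T) = (ln(115.28/97.78) + (0.0399+0.3462²/2)·1.3902) / 0.408193 = (0.164644 + 0.138780) / 0.408193 = 0.743334
d₂ = d₁ − σ√T = 0.743334 − 0.408193 = 0.335140
e^{−rT} = e^{−0.0399·1.3902} = 0.946041
N(−d₁) = 0.228640,  N(−d₂) = 0.368760
Put price V = K·e^{−rT}·N(−d₂) − S·N(−d₁) = 34.111706 − 26.357602 = 7.754104
Δ = −N(−d₁) = -0.228640

price = 7.754104
Δ = -0.228640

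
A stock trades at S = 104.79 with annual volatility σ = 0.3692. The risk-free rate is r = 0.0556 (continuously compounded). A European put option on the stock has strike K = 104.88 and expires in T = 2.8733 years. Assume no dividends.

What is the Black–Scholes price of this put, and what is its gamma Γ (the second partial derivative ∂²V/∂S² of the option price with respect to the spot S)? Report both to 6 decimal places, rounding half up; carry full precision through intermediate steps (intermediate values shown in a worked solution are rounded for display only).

σ√T = 0.3692·√2.8733 = 0.625824
d₁ = (ln(S/K) + (r+σ²/2)T) / (σ√T) = (ln(104.79/104.88) + (0.0556+0.3692²/2)·2.8733) / 0.625824 = (-0.000858 + 0.355583) / 0.625824 = 0.566812
d₂ = d₁ − σ√T = 0.566812 − 0.625824 = -0.059012
e^{−rT} = e^{−0.0556·2.8733} = 0.852352
N(−d₁) = 0.285421,  N(−d₂) = 0.523529
Put price V = K·e^{−rT}·N(−d₂) − S·N(−d₁) = 46.800674 − 29.909247 = 16.891428
φ(d₁) = (1/√(2π))·e^{−d₁²/2} = 0.339739
Γ = φ(d₁) / (S·σ·√T) = 0.005181

price = 16.891428
Γ = 0.005181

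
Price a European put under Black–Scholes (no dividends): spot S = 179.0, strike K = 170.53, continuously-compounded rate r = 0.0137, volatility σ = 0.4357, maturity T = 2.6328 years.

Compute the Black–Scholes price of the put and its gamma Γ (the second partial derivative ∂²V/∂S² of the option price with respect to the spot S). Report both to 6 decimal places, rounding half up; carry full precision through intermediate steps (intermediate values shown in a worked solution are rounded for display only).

σ√T = 0.4357·√2.6328 = 0.706963
d₁ = (ln(S/K) + (r+σ²/2)T) / (σ√T) = (ln(179.0/170.53) + (0.0137+0.4357²/2)·2.6328) / 0.706963 = (0.048475 + 0.285967) / 0.706963 = 0.473069
d₂ = d₁ − σ√T = 0.473069 − 0.706963 = -0.233894
e^{−rT} = e^{−0.0137·2.6328} = 0.964573
N(−d₁) = 0.318082,  N(−d₂) = 0.592466
Put price V = K·e^{−rT}·N(−d₂) − S·N(−d₁) = 97.454009 − 56.936681 = 40.517328
φ(d₁) = (1/√(2π))·e^{−d₁²/2} = 0.356709
Γ = φ(d₁) / (S·σ·√T) = 0.002819

price = 40.517328
Γ = 0.002819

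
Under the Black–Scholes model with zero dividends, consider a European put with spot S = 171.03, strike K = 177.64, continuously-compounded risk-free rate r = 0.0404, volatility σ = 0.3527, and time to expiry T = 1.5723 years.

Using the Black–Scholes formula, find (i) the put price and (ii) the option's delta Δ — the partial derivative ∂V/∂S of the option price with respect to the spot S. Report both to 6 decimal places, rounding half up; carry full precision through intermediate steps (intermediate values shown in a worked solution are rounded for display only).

σ√T = 0.3527·√1.5723 = 0.442255
d₁ = (ln(S/K) + (r+σ²/2)T) / (σ√T) = (ln(171.03/177.64) + (0.0404+0.3527²/2)·1.5723) / 0.442255 = (-0.037920 + 0.161316) / 0.442255 = 0.279015
d₂ = d₁ − σ√T = 0.279015 − 0.442255 = -0.163241
e^{−rT} = e^{−0.0404·1.5723} = 0.938454
N(−d₁) = 0.390117,  N(−d₂) = 0.564836
Put price V = K·e^{−rT}·N(−d₂) − S·N(−d₁) = 94.162066 − 66.721666 = 27.440399
Δ = −N(−d₁) = -0.390117

price = 27.440399
Δ = -0.390117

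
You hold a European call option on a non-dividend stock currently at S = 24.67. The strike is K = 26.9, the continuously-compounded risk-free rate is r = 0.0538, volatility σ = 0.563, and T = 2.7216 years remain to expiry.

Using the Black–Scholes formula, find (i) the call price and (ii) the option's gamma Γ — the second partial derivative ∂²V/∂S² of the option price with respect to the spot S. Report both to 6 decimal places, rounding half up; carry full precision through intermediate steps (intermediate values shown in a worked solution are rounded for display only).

price = 9.300031
Γ = 0.015139

σ√T = 0.563·√2.7216 = 0.928796
d₁ = (ln(S/K) + (r+σ²/2)T) / (σ√T) = (ln(24.67/26.9) + (0.0538+0.563²/2)·2.7216) / 0.928796 = (-0.086538 + 0.577753) / 0.928796 = 0.528873
d₂ = d₁ − σ√T = 0.528873 − 0.928796 = -0.399924
e^{−rT} = e^{−0.0538·2.7216} = 0.863793
N(d₁) = 0.701553,  N(d₂) = 0.344606
Call price V = S·N(d₁) − K·e^{−rT}·N(d₂) = 17.307316 − 8.007285 = 9.300031
φ(d₁) = (1/√(2π))·e^{−d₁²/2} = 0.346875
Γ = φ(d₁) / (S·σ·√T) = 0.015139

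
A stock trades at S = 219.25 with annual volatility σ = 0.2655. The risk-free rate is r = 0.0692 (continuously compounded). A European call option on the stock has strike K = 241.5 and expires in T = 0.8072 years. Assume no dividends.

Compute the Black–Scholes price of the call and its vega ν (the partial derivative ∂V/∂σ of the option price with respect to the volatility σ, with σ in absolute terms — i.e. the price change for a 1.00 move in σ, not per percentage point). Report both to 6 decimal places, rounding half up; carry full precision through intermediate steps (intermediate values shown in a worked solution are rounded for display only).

σ√T = 0.2655·√0.8072 = 0.238537
d₁ = (ln(S/K) + (r+σ²/2)T) / (σ√T) = (ln(219.25/241.5) + (0.0692+0.2655²/2)·0.8072) / 0.238537 = (-0.096657 + 0.084308) / 0.238537 = -0.051769
d₂ = d₁ − σ√T = -0.051769 − 0.238537 = -0.290305
e^{−rT} = e^{−0.0692·0.8072} = 0.945673
N(d₁) = 0.479356,  N(d₂) = 0.385791
Call price V = S·N(d₁) − K·e^{−rT}·N(d₂) = 105.098910 − 88.107050 = 16.991861
φ(d₁) = (1/√(2π))·e^{−d₁²/2} = 0.398408
ν = S·φ(d₁)·√T = 78.479873

price = 16.991861
ν = 78.479873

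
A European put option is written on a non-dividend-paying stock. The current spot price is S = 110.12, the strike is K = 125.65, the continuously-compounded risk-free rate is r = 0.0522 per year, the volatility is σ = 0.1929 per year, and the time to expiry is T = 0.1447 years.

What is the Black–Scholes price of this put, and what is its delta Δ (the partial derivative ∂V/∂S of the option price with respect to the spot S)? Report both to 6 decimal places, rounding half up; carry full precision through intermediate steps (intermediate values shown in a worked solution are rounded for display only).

price = 14.743596
Δ = -0.951373

σ√T = 0.1929·√0.1447 = 0.073378
d₁ = (ln(S/K) + (r+σ²/2)T) / (σ√T) = (ln(110.12/125.65) + (0.0522+0.1929²/2)·0.1447) / 0.073378 = (-0.131930 + 0.010246) / 0.073378 = -1.658316
d₂ = d₁ − σ√T = -1.658316 − 0.073378 = -1.731694
e^{−rT} = e^{−0.0522·0.1447} = 0.992475
N(−d₁) = 0.951373,  N(−d₂) = 0.958336
Put price V = K·e^{−rT}·N(−d₂) − S·N(−d₁) = 119.508805 − 104.765209 = 14.743596
Δ = −N(−d₁) = -0.951373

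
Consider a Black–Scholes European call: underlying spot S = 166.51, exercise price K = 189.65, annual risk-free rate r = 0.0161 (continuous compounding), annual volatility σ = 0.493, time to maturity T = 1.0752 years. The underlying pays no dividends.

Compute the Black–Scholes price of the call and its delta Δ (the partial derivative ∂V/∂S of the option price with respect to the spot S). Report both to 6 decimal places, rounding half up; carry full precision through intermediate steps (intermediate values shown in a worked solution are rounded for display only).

σ√T = 0.493·√1.0752 = 0.511201
d₁ = (ln(S/K) + (r+σ²/2)T) / (σ√T) = (ln(166.51/189.65) + (0.0161+0.493²/2)·1.0752) / 0.511201 = (-0.130125 + 0.147974) / 0.511201 = 0.034916
d₂ = d₁ − σ√T = 0.034916 − 0.511201 = -0.476285
e^{−rT} = e^{−0.0161·1.0752} = 0.982838
N(d₁) = 0.513927,  N(d₂) = 0.316936
Call price V = S·N(d₁) − K·e^{−rT}·N(d₂) = 85.573908 − 59.075307 = 26.498601
Δ = N(d₁) = 0.513927

price = 26.498601
Δ = 0.513927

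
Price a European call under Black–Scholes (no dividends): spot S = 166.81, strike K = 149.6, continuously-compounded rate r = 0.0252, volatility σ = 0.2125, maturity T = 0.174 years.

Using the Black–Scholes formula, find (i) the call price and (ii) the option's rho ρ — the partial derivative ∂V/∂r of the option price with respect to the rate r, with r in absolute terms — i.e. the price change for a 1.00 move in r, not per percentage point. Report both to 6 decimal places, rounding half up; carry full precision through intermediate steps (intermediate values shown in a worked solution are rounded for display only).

σ√T = 0.2125·√0.174 = 0.088641
d₁ = (ln(S/K) + (r+σ²/2)T) / (σ√T) = (ln(166.81/149.6) + (0.0252+0.2125²/2)·0.174) / 0.088641 = (0.108890 + 0.008313) / 0.088641 = 1.322233
d₂ = d₁ − σ√T = 1.322233 − 0.088641 = 1.233592
e^{−rT} = e^{−0.0252·0.174} = 0.995625
N(d₁) = 0.906955,  N(d₂) = 0.891323
Call price V = S·N(d₁) − K·e^{−rT}·N(d₂) = 151.289118 − 132.758459 = 18.530659
ρ = K·T·e^{−rT}·N(d₂) = 23.099972

price = 18.530659
ρ = 23.099972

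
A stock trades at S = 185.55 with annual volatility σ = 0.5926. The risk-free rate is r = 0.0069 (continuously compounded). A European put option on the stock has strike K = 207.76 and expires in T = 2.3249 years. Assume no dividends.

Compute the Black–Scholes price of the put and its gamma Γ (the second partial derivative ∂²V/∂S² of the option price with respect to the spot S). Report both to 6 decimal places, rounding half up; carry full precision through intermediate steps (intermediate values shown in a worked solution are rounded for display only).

σ√T = 0.5926·√2.3249 = 0.903574
d₁ = (ln(S/K) + (r+σ²/2)T) / (σ√T) = (ln(185.55/207.76) + (0.0069+0.5926²/2)·2.3249) / 0.903574 = (-0.113059 + 0.424265) / 0.903574 = 0.344416
d₂ = d₁ − σ√T = 0.344416 − 0.903574 = -0.559158
e^{−rT} = e^{−0.0069·2.3249} = 0.984086
N(−d₁) = 0.365267,  N(−d₂) = 0.711973
Put price V = K·e^{−rT}·N(−d₂) − S·N(−d₁) = 145.565538 − 67.775215 = 77.790323
φ(d₁) = (1/√(2π))·e^{−d₁²/2} = 0.375969
Γ = φ(d₁) / (S·σ·√T) = 0.002242

price = 77.790323
Γ = 0.002242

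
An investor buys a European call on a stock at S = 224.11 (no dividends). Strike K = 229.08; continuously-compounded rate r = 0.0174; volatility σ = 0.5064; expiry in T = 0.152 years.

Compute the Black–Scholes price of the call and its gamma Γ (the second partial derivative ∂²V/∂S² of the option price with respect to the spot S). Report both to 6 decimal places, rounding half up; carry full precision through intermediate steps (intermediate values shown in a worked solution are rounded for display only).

price = 15.696825
Γ = 0.009016

σ√T = 0.5064·√0.152 = 0.197431
d₁ = (ln(S/K) + (r+σ²/2)T) / (σ√T) = (ln(224.11/229.08) + (0.0174+0.5064²/2)·0.152) / 0.197431 = (-0.021934 + 0.022134) / 0.197431 = 0.001013
d₂ = d₁ − σ√T = 0.001013 − 0.197431 = -0.196418
e^{−rT} = e^{−0.0174·0.152} = 0.997359
N(d₁) = 0.500404,  N(d₂) = 0.422142
Call price V = S·N(d₁) − K·e^{−rT}·N(d₂) = 112.145583 − 96.448758 = 15.696825
φ(d₁) = (1/√(2π))·e^{−d₁²/2} = 0.398942
Γ = φ(d₁) / (S·σ·√T) = 0.009016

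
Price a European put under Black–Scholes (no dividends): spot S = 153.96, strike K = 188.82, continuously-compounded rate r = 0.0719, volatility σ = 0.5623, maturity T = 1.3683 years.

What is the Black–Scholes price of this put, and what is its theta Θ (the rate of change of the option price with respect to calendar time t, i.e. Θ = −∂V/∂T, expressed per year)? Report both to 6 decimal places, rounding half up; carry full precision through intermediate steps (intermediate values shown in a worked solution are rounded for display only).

σ√T = 0.5623·√1.3683 = 0.657747
d₁ = (ln(S/K) + (r+σ²/2)T) / (σ√T) = (ln(153.96/188.82) + (0.0719+0.5623²/2)·1.3683) / 0.657747 = (-0.204101 + 0.314696) / 0.657747 = 0.168142
d₂ = d₁ − σ√T = 0.168142 − 0.657747 = -0.489605
e^{−rT} = e^{−0.0719·1.3683} = 0.906304
N(−d₁) = 0.433236,  N(−d₂) = 0.687793
Put price V = K·e^{−rT}·N(−d₂) − S·N(−d₁) = 117.700866 − 66.700983 = 50.999883
φ(d₁) = (1/√(2π))·e^{−d₁²/2} = 0.393343
Θ = −S·φ(d₁)·σ/(2√T) + r·K·e^{−rT}·N(−d₂) = −14.555471 + 8.462692 = -6.092779

price = 50.999883
Θ = -6.092779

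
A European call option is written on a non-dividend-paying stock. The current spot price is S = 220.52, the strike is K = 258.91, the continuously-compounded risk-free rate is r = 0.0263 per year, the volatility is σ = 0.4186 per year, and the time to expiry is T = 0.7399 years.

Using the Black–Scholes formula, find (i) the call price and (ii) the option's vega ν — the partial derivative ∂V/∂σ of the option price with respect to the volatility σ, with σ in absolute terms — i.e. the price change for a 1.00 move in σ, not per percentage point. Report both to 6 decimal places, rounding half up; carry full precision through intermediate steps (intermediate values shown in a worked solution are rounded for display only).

σ√T = 0.4186·√0.7399 = 0.360069
d₁ = (ln(S/K) + (r+σ²/2)T) / (σ√T) = (ln(220.52/258.91) + (0.0263+0.4186²/2)·0.7399) / 0.360069 = (-0.160492 + 0.084284) / 0.360069 = -0.211648
d₂ = d₁ − σ√T = -0.211648 − 0.360069 = -0.571717
e^{−rT} = e^{−0.0263·0.7399} = 0.980729
N(d₁) = 0.416191,  N(d₂) = 0.283757
Call price V = S·N(d₁) − K·e^{−rT}·N(d₂) = 91.778397 − 72.051672 = 19.726725
φ(d₁) = (1/√(2π))·e^{−d₁²/2} = 0.390106
ν = S·φ(d₁)·√T = 73.997573

price = 19.726725
ν = 73.997573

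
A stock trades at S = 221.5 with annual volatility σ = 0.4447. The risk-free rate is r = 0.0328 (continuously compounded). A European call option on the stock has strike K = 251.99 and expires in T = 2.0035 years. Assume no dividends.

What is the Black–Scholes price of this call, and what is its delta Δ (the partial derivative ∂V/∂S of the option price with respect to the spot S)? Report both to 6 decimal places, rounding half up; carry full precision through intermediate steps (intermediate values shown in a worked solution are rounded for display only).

price = 49.547682
Δ = 0.584819

σ√T = 0.4447·√2.0035 = 0.629451
d₁ = (ln(S/K) + (r+σ²/2)T) / (σ√T) = (ln(221.5/251.99) + (0.0328+0.4447²/2)·2.0035) / 0.629451 = (-0.128967 + 0.263819) / 0.629451 = 0.214238
d₂ = d₁ − σ√T = 0.214238 − 0.629451 = -0.415213
e^{−rT} = e^{−0.0328·2.0035} = 0.936398
N(d₁) = 0.584819,  N(d₂) = 0.338993
Call price V = S·N(d₁) − K·e^{−rT}·N(d₂) = 129.537450 − 79.989768 = 49.547682
Δ = N(d₁) = 0.584819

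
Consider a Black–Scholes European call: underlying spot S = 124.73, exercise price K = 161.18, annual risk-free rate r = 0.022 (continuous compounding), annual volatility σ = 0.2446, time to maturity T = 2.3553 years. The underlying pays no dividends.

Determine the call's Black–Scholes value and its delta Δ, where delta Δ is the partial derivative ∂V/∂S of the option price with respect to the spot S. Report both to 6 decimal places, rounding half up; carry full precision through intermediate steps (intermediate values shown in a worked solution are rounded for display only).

σ√T = 0.2446·√2.3553 = 0.375387
d₁ = (ln(S/K) + (r+σ²/2)T) / (σ√T) = (ln(124.73/161.18) + (0.022+0.2446²/2)·2.3553) / 0.375387 = (-0.256370 + 0.122274) / 0.375387 = -0.357220
d₂ = d₁ − σ√T = -0.357220 − 0.375387 = -0.732608
e^{−rT} = e^{−0.022·2.3553} = 0.949503
N(d₁) = 0.360463,  N(d₂) = 0.231899
Call price V = S·N(d₁) − K·e^{−rT}·N(d₂) = 44.960608 − 35.490017 = 9.470591
Δ = N(d₁) = 0.360463

price = 9.470591
Δ = 0.360463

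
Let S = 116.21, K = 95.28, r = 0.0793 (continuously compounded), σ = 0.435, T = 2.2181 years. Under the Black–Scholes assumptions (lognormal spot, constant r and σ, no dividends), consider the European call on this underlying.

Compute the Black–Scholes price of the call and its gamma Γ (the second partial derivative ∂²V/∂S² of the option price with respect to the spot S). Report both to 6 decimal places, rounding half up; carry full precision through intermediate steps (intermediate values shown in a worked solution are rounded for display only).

price = 46.910490
Γ = 0.003528

σ√T = 0.435·√2.2181 = 0.647858
d₁ = (ln(S/K) + (r+σ²/2)T) / (σ√T) = (ln(116.21/95.28) + (0.0793+0.435²/2)·2.2181) / 0.647858 = (0.198579 + 0.385755) / 0.647858 = 0.901948
d₂ = d₁ − σ√T = 0.901948 − 0.647858 = 0.254090
e^{−rT} = e^{−0.0793·2.2181} = 0.838706
N(d₁) = 0.816458,  N(d₂) = 0.600287
Call price V = S·N(d₁) − K·e^{−rT}·N(d₂) = 94.880559 − 47.970069 = 46.910490
φ(d₁) = (1/√(2π))·e^{−d₁²/2} = 0.265619
Γ = φ(d₁) / (S·σ·√T) = 0.003528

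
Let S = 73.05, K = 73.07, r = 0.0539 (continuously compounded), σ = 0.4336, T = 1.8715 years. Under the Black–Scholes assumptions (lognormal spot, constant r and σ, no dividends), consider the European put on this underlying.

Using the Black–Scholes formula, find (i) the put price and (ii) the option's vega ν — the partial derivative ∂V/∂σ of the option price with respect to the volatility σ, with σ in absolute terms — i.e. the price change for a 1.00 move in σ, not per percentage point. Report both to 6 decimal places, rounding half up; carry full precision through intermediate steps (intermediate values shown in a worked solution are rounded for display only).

σ√T = 0.4336·√1.8715 = 0.593177
d₁ = (ln(S/K) + (r+σ²/2)T) / (σ√T) = (ln(73.05/73.07) + (0.0539+0.4336²/2)·1.8715) / 0.593177 = (-0.000274 + 0.276803) / 0.593177 = 0.466184
d₂ = d₁ − σ√T = 0.466184 − 0.593177 = -0.126993
e^{−rT} = e^{−0.0539·1.8715} = 0.904047
N(−d₁) = 0.320542,  N(−d₂) = 0.550527
Put price V = K·e^{−rT}·N(−d₂) − S·N(−d₁) = 36.367110 − 23.415589 = 12.951521
φ(d₁) = (1/√(2π))·e^{−d₁²/2} = 0.357864
ν = S·φ(d₁)·√T = 35.762935

price = 12.951521
ν = 35.762935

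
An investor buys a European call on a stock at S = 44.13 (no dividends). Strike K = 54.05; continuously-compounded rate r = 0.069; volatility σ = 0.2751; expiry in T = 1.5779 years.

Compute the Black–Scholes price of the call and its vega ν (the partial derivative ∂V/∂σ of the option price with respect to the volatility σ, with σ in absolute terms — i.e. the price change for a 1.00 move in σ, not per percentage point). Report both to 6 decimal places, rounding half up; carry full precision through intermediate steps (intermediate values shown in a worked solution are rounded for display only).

price = 4.409973
ν = 22.006880

σ√T = 0.2751·√1.5779 = 0.345565
d₁ = (ln(S/K) + (r+σ²/2)T) / (σ√T) = (ln(44.13/54.05) + (0.069+0.2751²/2)·1.5779) / 0.345565 = (-0.202770 + 0.168583) / 0.345565 = -0.098930
d₂ = d₁ − σ√T = -0.098930 − 0.345565 = -0.444496
e^{−rT} = e^{−0.069·1.5779} = 0.896842
N(d₁) = 0.460597,  N(d₂) = 0.328342
Call price V = S·N(d₁) − K·e^{−rT}·N(d₂) = 20.326138 − 15.916165 = 4.409973
φ(d₁) = (1/√(2π))·e^{−d₁²/2} = 0.396995
ν = S·φ(d₁)·√T = 22.006880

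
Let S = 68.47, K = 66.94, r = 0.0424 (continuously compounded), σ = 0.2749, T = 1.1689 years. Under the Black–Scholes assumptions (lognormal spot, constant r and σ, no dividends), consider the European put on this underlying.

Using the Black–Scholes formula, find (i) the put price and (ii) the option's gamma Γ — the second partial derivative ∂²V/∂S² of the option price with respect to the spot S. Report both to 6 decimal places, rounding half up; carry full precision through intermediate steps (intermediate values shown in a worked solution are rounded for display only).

price = 5.650918
Γ = 0.018159

σ√T = 0.2749·√1.1689 = 0.297210
d₁ = (ln(S/K) + (r+σ²/2)T) / (σ√T) = (ln(68.47/66.94) + (0.0424+0.2749²/2)·1.1689) / 0.297210 = (0.022599 + 0.093728) / 0.297210 = 0.391397
d₂ = d₁ − σ√T = 0.391397 − 0.297210 = 0.094187
e^{−rT} = e^{−0.0424·1.1689} = 0.951647
N(−d₁) = 0.347752,  N(−d₂) = 0.462480
Put price V = K·e^{−rT}·N(−d₂) − S·N(−d₁) = 29.461479 − 23.810560 = 5.650918
φ(d₁) = (1/√(2π))·e^{−d₁²/2} = 0.369526
Γ = φ(d₁) / (S·σ·√T) = 0.018159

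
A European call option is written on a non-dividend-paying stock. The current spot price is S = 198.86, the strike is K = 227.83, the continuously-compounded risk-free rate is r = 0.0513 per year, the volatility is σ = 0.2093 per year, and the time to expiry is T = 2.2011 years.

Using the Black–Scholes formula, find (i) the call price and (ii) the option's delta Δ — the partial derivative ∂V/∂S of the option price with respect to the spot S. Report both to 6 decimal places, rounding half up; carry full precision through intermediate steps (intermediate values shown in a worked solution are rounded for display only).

σ√T = 0.2093·√2.2011 = 0.310520
d₁ = (ln(S/K) + (r+σ²/2)T) / (σ√T) = (ln(198.86/227.83) + (0.0513+0.2093²/2)·2.2011) / 0.310520 = (-0.135999 + 0.161128) / 0.310520 = 0.080926
d₂ = d₁ − σ√T = 0.080926 − 0.310520 = -0.229594
e^{−rT} = e^{−0.0513·2.2011} = 0.893225
N(d₁) = 0.532249,  N(d₂) = 0.409204
Call price V = S·N(d₁) − K·e^{−rT}·N(d₂) = 105.843122 − 83.274374 = 22.568749
Δ = N(d₁) = 0.532249

price = 22.568749
Δ = 0.532249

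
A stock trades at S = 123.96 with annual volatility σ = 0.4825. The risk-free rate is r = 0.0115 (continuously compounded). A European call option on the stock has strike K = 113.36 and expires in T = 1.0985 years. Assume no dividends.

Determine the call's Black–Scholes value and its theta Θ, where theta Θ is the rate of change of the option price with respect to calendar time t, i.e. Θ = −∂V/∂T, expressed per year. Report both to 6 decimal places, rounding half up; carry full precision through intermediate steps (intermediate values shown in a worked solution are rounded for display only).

price = 30.023069
Θ = -10.882986

σ√T = 0.4825·√1.0985 = 0.505705
d₁ = (ln(S/K) + (r+σ²/2)T) / (σ√T) = (ln(123.96/113.36) + (0.0115+0.4825²/2)·1.0985) / 0.505705 = (0.089390 + 0.140502) / 0.505705 = 0.454597
d₂ = d₁ − σ√T = 0.454597 − 0.505705 = -0.051108
e^{−rT} = e^{−0.0115·1.0985} = 0.987447
N(d₁) = 0.675300,  N(d₂) = 0.479620
Call price V = S·N(d₁) − K·e^{−rT}·N(d₂) = 83.710228 − 53.687159 = 30.023069
φ(d₁) = (1/√(2π))·e^{−d₁²/2} = 0.359778
Θ = −S·φ(d₁)·σ/(2√T) − r·K·e^{−rT}·N(d₂) = −10.265584 − 0.617402 = -10.882986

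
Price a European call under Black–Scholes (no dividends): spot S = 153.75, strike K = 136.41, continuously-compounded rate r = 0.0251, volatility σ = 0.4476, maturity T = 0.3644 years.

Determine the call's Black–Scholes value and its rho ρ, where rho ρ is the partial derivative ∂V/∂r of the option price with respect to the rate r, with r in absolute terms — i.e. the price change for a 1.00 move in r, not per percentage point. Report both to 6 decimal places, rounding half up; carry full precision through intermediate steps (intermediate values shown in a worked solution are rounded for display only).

price = 26.533329
ρ = 31.212257

σ√T = 0.4476·√0.3644 = 0.270196
d₁ = (ln(S/K) + (r+σ²/2)T) / (σ√T) = (ln(153.75/136.41) + (0.0251+0.4476²/2)·0.3644) / 0.270196 = (0.119663 + 0.045649) / 0.270196 = 0.611823
d₂ = d₁ − σ√T = 0.611823 − 0.270196 = 0.341627
e^{−rT} = e^{−0.0251·0.3644} = 0.990895
N(d₁) = 0.729673,  N(d₂) = 0.633684
Call price V = S·N(d₁) − K·e^{−rT}·N(d₂) = 112.187162 − 85.653834 = 26.533329
ρ = K·T·e^{−rT}·N(d₂) = 31.212257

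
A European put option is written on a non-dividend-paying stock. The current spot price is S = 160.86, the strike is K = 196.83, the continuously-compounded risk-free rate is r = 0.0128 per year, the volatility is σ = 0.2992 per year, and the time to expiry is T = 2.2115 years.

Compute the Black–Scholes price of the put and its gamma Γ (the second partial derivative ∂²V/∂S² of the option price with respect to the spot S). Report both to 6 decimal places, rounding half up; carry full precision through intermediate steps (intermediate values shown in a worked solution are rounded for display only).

price = 48.523149
Γ = 0.005496

σ√T = 0.2992·√2.2115 = 0.444944
d₁ = (ln(S/K) + (r+σ²/2)T) / (σ√T) = (ln(160.86/196.83) + (0.0128+0.2992²/2)·2.2115) / 0.444944 = (-0.201806 + 0.127295) / 0.444944 = -0.167462
d₂ = d₁ − σ√T = -0.167462 − 0.444944 = -0.612406
e^{−rT} = e^{−0.0128·2.2115} = 0.972090
N(−d₁) = 0.566497,  N(−d₂) = 0.729865
Put price V = K·e^{−rT}·N(−d₂) − S·N(−d₁) = 139.649838 − 91.126689 = 48.523149
φ(d₁) = (1/√(2π))·e^{−d₁²/2} = 0.393387
Γ = φ(d₁) / (S·σ·√T) = 0.005496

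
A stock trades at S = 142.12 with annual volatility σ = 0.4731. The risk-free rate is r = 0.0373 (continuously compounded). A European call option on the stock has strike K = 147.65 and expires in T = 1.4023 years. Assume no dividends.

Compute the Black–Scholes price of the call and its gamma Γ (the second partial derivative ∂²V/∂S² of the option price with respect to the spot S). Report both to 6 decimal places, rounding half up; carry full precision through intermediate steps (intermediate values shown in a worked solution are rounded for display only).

σ√T = 0.4731·√1.4023 = 0.560239
d₁ = (ln(S/K) + (r+σ²/2)T) / (σ√T) = (ln(142.12/147.65) + (0.0373+0.4731²/2)·1.4023) / 0.560239 = (-0.038173 + 0.209240) / 0.560239 = 0.305346
d₂ = d₁ − σ√T = 0.305346 − 0.560239 = -0.254893
e^{−rT} = e^{−0.0373·1.4023} = 0.949039
N(d₁) = 0.619949,  N(d₂) = 0.399403
Call price V = S·N(d₁) − K·e^{−rT}·N(d₂) = 88.107117 − 55.966553 = 32.140564
φ(d₁) = (1/√(2π))·e^{−d₁²/2} = 0.380771
Γ = φ(d₁) / (S·σ·√T) = 0.004782

price = 32.140564
Γ = 0.004782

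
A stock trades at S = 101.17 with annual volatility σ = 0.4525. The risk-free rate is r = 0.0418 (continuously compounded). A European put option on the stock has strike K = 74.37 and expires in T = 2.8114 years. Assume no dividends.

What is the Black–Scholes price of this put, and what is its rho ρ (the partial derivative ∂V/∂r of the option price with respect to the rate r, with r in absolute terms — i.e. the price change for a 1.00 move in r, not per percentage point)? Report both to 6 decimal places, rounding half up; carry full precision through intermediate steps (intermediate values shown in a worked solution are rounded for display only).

price = 10.742008
ρ = -79.589329

σ√T = 0.4525·√2.8114 = 0.758717
d₁ = (ln(S/K) + (r+σ²/2)T) / (σ√T) = (ln(101.17/74.37) + (0.0418+0.4525²/2)·2.8114) / 0.758717 = (0.307750 + 0.405342) / 0.758717 = 0.939865
d₂ = d₁ − σ√T = 0.939865 − 0.758717 = 0.181148
e^{−rT} = e^{−0.0418·2.8114} = 0.889126
N(−d₁) = 0.173643,  N(−d₂) = 0.428126
Put price V = K·e^{−rT}·N(−d₂) − S·N(−d₁) = 28.309500 − 17.567493 = 10.742008
ρ = −K·T·e^{−rT}·N(−d₂) = -79.589329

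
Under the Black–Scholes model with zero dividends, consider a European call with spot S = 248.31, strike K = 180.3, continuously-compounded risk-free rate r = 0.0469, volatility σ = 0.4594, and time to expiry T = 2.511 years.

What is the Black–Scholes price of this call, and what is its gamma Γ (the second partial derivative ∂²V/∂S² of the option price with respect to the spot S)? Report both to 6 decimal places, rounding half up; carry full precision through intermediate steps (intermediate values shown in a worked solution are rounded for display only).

σ√T = 0.4594·√2.511 = 0.727971
d₁ = (ln(S/K) + (r+σ²/2)T) / (σ√T) = (ln(248.31/180.3) + (0.0469+0.4594²/2)·2.511) / 0.727971 = (0.320056 + 0.382737) / 0.727971 = 0.965413
d₂ = d₁ − σ√T = 0.965413 − 0.727971 = 0.237441
e^{−rT} = e^{−0.0469·2.511} = 0.888904
N(d₁) = 0.832831,  N(d₂) = 0.593843
Call price V = S·N(d₁) − K·e^{−rT}·N(d₂) = 206.800254 − 95.174835 = 111.625418
φ(d₁) = (1/√(2π))·e^{−d₁²/2} = 0.250336
Γ = φ(d₁) / (S·σ·√T) = 0.001385

price = 111.625418
Γ = 0.001385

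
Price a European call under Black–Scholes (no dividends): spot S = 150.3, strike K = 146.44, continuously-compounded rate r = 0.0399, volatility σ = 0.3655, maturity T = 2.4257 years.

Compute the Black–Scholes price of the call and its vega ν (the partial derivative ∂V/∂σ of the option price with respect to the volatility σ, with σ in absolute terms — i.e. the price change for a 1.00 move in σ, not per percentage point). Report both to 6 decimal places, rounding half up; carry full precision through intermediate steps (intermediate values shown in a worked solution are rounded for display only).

σ√T = 0.3655·√2.4257 = 0.569254
d₁ = (ln(S/K) + (r+σ²/2)T) / (σ√T) = (ln(150.3/146.44) + (0.0399+0.3655²/2)·2.4257) / 0.569254 = (0.026018 + 0.258810) / 0.569254 = 0.500353
d₂ = d₁ − σ√T = 0.500353 − 0.569254 = -0.068901
e^{−rT} = e^{−0.0399·2.4257} = 0.907751
N(d₁) = 0.691587,  N(d₂) = 0.472534
Call price V = S·N(d₁) − K·e^{−rT}·N(d₂) = 103.945489 − 62.814470 = 41.131019
φ(d₁) = (1/√(2π))·e^{−d₁²/2} = 0.352003
ν = S·φ(d₁)·√T = 82.399407

price = 41.131019
ν = 82.399407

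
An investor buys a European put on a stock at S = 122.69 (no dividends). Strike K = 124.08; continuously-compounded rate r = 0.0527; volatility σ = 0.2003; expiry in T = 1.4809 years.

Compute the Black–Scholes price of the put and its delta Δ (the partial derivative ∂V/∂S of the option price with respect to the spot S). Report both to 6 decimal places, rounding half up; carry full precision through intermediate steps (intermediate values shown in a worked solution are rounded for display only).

price = 7.981251
Δ = -0.346113

σ√T = 0.2003·√1.4809 = 0.243750
d₁ = (ln(S/K) + (r+σ²/2)T) / (σ√T) = (ln(122.69/124.08) + (0.0527+0.2003²/2)·1.4809) / 0.243750 = (-0.011266 + 0.107750) / 0.243750 = 0.395835
d₂ = d₁ − σ√T = 0.395835 − 0.243750 = 0.152086
e^{−rT} = e^{−0.0527·1.4809} = 0.924924
N(−d₁) = 0.346113,  N(−d₂) = 0.439560
Put price V = K·e^{−rT}·N(−d₂) − S·N(−d₁) = 50.445887 − 42.464636 = 7.981251
Δ = −N(−d₁) = -0.346113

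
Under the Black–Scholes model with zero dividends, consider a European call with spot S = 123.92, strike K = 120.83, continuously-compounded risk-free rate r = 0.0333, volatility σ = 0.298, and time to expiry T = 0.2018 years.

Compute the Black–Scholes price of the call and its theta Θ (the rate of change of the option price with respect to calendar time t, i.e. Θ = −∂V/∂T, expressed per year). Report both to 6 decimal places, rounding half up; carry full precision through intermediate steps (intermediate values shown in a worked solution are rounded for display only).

σ√T = 0.298·√0.2018 = 0.133868
d₁ = (ln(S/K) + (r+σ²/2)T) / (σ√T) = (ln(123.92/120.83) + (0.0333+0.298²/2)·0.2018) / 0.133868 = (0.025252 + 0.015680) / 0.133868 = 0.305763
d₂ = d₁ − σ√T = 0.305763 − 0.133868 = 0.171895
e^{−rT} = e^{−0.0333·0.2018} = 0.993303
N(d₁) = 0.620107,  N(d₂) = 0.568240
Call price V = S·N(d₁) − K·e^{−rT}·N(d₂) = 76.843706 − 68.200577 = 8.643129
φ(d₁) = (1/√(2π))·e^{−d₁²/2} = 0.380723
Θ = −S·φ(d₁)·σ/(2√T) − r·K·e^{−rT}·N(d₂) = −15.648614 − 2.271079 = -17.919693

price = 8.643129
Θ = -17.919693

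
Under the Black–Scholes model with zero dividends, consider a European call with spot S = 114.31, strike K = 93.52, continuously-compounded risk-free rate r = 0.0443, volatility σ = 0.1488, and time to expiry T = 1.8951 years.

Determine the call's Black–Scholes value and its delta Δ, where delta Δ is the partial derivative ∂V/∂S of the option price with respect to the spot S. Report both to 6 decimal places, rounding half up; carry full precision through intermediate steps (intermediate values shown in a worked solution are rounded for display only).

price = 29.079480
Δ = 0.932181

σ√T = 0.1488·√1.8951 = 0.204842
d₁ = (ln(S/K) + (r+σ²/2)T) / (σ√T) = (ln(114.31/93.52) + (0.0443+0.1488²/2)·1.8951) / 0.204842 = (0.200739 + 0.104933) / 0.204842 = 1.492232
d₂ = d₁ − σ√T = 1.492232 − 0.204842 = 1.287390
e^{−rT} = e^{−0.0443·1.8951} = 0.919475
N(d₁) = 0.932181,  N(d₂) = 0.901021
Call price V = S·N(d₁) − K·e^{−rT}·N(d₂) = 106.557592 − 77.478112 = 29.079480
Δ = N(d₁) = 0.932181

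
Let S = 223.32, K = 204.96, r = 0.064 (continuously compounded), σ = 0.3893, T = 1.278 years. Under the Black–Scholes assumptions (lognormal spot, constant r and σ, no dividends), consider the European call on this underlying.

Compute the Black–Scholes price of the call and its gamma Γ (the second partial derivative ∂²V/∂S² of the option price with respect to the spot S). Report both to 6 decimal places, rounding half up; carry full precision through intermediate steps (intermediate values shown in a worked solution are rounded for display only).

σ√T = 0.3893·√1.278 = 0.440098
d₁ = (ln(S/K) + (r+σ²/2)T) / (σ√T) = (ln(223.32/204.96) + (0.064+0.3893²/2)·1.278) / 0.440098 = (0.085791 + 0.178635) / 0.440098 = 0.600834
d₂ = d₁ − σ√T = 0.600834 − 0.440098 = 0.160736
e^{−rT} = e^{−0.064·1.278} = 0.921464
N(d₁) = 0.726025,  N(d₂) = 0.563849
Call price V = S·N(d₁) − K·e^{−rT}·N(d₂) = 162.135857 − 106.490361 = 55.645496
φ(d₁) = (1/√(2π))·e^{−d₁²/2} = 0.333058
Γ = φ(d₁) / (S·σ·√T) = 0.003389

price = 55.645496
Γ = 0.003389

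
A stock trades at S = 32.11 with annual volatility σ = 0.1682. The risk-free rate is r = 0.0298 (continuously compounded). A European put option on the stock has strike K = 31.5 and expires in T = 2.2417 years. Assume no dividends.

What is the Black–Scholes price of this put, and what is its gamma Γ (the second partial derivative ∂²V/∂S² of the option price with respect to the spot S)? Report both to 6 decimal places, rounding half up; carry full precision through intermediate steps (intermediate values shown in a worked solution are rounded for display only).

price = 1.939195
Γ = 0.044231

σ√T = 0.1682·√2.2417 = 0.251834
d₁ = (ln(S/K) + (r+σ²/2)T) / (σ√T) = (ln(32.11/31.5) + (0.0298+0.1682²/2)·2.2417) / 0.251834 = (0.019180 + 0.098513) / 0.251834 = 0.467343
d₂ = d₁ − σ√T = 0.467343 − 0.251834 = 0.215508
e^{−rT} = e^{−0.0298·2.2417} = 0.935380
N(−d₁) = 0.320127,  N(−d₂) = 0.414685
Put price V = K·e^{−rT}·N(−d₂) − S·N(−d₁) = 12.218485 − 10.279290 = 1.939195
φ(d₁) = (1/√(2π))·e^{−d₁²/2} = 0.357671
Γ = φ(d₁) / (S·σ·√T) = 0.044231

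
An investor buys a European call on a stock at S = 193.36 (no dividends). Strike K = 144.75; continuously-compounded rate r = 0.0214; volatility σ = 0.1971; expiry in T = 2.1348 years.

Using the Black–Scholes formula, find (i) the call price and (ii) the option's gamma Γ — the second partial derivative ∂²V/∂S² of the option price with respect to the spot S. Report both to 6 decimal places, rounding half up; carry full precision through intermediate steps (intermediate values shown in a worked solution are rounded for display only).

price = 57.897116
Γ = 0.003045

σ√T = 0.1971·√2.1348 = 0.287982
d₁ = (ln(S/K) + (r+σ²/2)T) / (σ√T) = (ln(193.36/144.75) + (0.0214+0.1971²/2)·2.1348) / 0.287982 = (0.289546 + 0.087152) / 0.287982 = 1.308058
d₂ = d₁ − σ√T = 1.308058 − 0.287982 = 1.020076
e^{−rT} = e^{−0.0214·2.1348} = 0.955343
N(d₁) = 0.904573,  N(d₂) = 0.846154
Call price V = S·N(d₁) − K·e^{−rT}·N(d₂) = 174.908279 − 117.011164 = 57.897116
φ(d₁) = (1/√(2π))·e^{−d₁²/2} = 0.169577
Γ = φ(d₁) / (S·σ·√T) = 0.003045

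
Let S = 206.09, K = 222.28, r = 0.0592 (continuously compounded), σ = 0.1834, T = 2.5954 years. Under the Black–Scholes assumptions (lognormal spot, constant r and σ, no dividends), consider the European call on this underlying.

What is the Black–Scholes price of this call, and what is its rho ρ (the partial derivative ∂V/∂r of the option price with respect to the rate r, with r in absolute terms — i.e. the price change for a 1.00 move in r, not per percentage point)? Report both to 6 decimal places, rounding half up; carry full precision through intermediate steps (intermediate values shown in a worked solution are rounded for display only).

price = 31.831284
ρ = 270.280156

σ√T = 0.1834·√2.5954 = 0.295462
d₁ = (ln(S/K) + (r+σ²/2)T) / (σ√T) = (ln(206.09/222.28) + (0.0592+0.1834²/2)·2.5954) / 0.295462 = (-0.075625 + 0.197297) / 0.295462 = 0.411802
d₂ = d₁ − σ√T = 0.411802 − 0.295462 = 0.116340
e^{−rT} = e^{−0.0592·2.5954} = 0.857574
N(d₁) = 0.659758,  N(d₂) = 0.546308
Call price V = S·N(d₁) − K·e^{−rT}·N(d₂) = 135.969434 − 104.138150 = 31.831284
ρ = K·T·e^{−rT}·N(d₂) = 270.280156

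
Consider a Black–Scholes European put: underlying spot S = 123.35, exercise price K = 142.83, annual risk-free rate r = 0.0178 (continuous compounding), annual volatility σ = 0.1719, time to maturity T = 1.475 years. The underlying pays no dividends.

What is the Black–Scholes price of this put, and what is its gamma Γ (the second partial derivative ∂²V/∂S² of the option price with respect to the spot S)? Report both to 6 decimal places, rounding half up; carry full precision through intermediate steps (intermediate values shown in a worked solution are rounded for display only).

price = 20.556212
Γ = 0.013857

σ√T = 0.1719·√1.475 = 0.208772
d₁ = (ln(S/K) + (r+σ²/2)T) / (σ√T) = (ln(123.35/142.83) + (0.0178+0.1719²/2)·1.475) / 0.208772 = (-0.146629 + 0.048048) / 0.208772 = -0.472197
d₂ = d₁ − σ√T = -0.472197 − 0.208772 = -0.680969
e^{−rT} = e^{−0.0178·1.475} = 0.974087
N(−d₁) = 0.681607,  N(−d₂) = 0.752054
Put price V = K·e^{−rT}·N(−d₂) − S·N(−d₁) = 104.632424 − 84.076213 = 20.556212
φ(d₁) = (1/√(2π))·e^{−d₁²/2} = 0.356856
Γ = φ(d₁) / (S·σ·√T) = 0.013857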